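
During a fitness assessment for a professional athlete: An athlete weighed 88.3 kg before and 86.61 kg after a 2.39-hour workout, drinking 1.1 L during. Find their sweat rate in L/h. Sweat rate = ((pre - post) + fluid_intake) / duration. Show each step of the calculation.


Body mass change = 1.69 kg
Total sweat loss = 1.69 + 1.1 = 2.79 L
Rate = 2.79 / 2.39 = 1.167 L/h

1.167 L/h


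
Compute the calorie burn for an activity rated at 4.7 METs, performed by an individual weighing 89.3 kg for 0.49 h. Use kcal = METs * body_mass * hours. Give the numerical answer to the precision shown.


Product of METs and mass = 4.7 * 89.3 = 419.71
Total kcal = 419.71 * 0.49 = 205.66 kcal

205.66 kcal


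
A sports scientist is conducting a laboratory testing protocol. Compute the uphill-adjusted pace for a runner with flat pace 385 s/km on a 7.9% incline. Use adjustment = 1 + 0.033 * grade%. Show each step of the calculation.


Adjustment factor = 1 + 0.033 * 7.9 = 1.2607
Grade-adjusted pace = 385 * 1.2607 = 485.37 s/km

485.37 s/km


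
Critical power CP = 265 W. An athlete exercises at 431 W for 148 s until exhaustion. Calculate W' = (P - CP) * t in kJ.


P - CP = 431 - 265 = 166 W
W' = 166 * 148 = 24568 J
= 24568 / 1000 = 24.568 kJ

24.568 kJ


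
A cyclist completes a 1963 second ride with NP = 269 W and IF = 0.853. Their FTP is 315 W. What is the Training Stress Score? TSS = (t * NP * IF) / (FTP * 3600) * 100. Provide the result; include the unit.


t * NP * IF = 1963 * 269 * 0.853 = 450424.091
FTP * 3600 = 1134000
TSS = (450424.091 / 1134000) * 100 = 39.72

39.72 TSS


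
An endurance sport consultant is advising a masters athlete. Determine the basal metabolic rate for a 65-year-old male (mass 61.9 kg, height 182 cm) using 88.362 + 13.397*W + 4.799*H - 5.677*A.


BMR = 88.362 + 13.397*61.9 + 4.799*182 - 5.677*65
= 1422.05 kcal/day

1422.05 kcal/day


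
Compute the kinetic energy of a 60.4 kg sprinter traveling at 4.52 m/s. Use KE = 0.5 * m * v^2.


Velocity squared = 20.4304
KE = 0.5 * 60.4 * 20.4304 = 617.0 J

617.0 J


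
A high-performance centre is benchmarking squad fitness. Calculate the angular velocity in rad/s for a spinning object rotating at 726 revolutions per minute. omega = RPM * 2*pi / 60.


omega = RPM * 2*pi / 60
= 726 * 6.28318531 / 60
= 76.027 rad/s

76.027 rad/s


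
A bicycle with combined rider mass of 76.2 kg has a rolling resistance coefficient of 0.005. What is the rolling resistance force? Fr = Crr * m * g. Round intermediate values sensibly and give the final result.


Fr = 0.005 * 76.2 * 9.81
= 0.381 * 9.81
= 3.738 N

3.738 N


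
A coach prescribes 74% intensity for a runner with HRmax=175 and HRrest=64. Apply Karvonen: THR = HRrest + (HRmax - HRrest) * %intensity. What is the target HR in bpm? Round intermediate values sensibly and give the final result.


Heart rate reserve = 175 - 64 = 111
Intensity fraction = 74 / 100 = 0.74
THR = 64 + 111 * 0.74 = 146.14 bpm

146.14 bpm


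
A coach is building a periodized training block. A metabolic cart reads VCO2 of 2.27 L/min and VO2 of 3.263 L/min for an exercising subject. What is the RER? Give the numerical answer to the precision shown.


RER = VCO2 / VO2 = 2.27 / 3.263 = 0.6957

0.6957


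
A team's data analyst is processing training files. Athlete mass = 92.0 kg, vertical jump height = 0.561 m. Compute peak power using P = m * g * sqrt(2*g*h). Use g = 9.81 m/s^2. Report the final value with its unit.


sqrt(2 * 9.81 * 0.561) = sqrt(11.00682) = 3.317653 m/s
P = 92.0 * 9.81 * 3.317653
= 2994.25 W

2994.25 W


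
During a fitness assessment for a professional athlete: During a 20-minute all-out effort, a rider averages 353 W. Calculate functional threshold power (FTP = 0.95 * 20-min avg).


FTP = 0.95 * 353
= 335.35 W

335.35 W


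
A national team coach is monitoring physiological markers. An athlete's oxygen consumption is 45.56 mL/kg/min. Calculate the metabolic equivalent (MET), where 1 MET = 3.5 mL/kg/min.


MET = VO2 / 3.5
= 45.56 / 3.5
= 13.02 METs

13.02 METs


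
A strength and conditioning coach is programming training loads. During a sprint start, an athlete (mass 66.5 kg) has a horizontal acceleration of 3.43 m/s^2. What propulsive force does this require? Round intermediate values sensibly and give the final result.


Propulsive force = mass * acceleration
= 66.5 kg * 3.43 m/s^2
= 228.1 N

228.1 N


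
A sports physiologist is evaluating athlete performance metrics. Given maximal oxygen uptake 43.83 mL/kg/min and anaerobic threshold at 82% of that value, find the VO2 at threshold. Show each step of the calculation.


Percentage as decimal = 0.82
VO2 at AT = 43.83 * 0.82 = 35.94 mL/kg/min

35.94 mL/kg/min


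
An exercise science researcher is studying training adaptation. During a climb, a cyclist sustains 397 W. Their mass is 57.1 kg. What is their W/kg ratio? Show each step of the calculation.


Power-to-weight = 397 W / 57.1 kg
= 6.953 W/kg

6.953 W/kg


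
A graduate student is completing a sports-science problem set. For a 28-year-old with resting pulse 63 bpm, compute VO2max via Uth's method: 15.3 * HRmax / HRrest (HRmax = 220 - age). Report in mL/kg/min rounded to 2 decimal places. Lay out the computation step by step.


Step 1: HRmax = 220 - 28 = 192 bpm
Step 2: Ratio = 192 / 63 = 3.0476
Step 3: VO2max = 15.3 * 3.0476 = 46.63 mL/kg/min

46.63 mL/kg/min


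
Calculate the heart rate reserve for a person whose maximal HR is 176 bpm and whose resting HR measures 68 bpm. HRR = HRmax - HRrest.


HRmax = 176 bpm
HRrest = 68 bpm
HRR = 176 - 68 = 108 bpm

108 bpm


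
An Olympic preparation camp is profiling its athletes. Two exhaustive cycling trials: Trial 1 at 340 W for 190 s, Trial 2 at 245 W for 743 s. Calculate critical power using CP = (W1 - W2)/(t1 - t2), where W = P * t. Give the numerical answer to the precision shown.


W1 = 340 * 190 = 64600 J
W2 = 245 * 743 = 182035 J
CP = (64600 - 182035) / (190 - 743)
= -117435 / -553
= 212.36 W

212.36 W


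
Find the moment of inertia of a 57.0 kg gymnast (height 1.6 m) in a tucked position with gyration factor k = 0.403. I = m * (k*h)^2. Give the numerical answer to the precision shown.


Radius of gyration = 0.403 * 1.6 = 0.6448 m
I = 57.0 * 0.6448^2
= 57.0 * 0.415767
= 23.699 kg*m^2

23.699 kg*m^2


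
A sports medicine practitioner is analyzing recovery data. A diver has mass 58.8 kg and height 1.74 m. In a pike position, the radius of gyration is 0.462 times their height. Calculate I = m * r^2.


r = 0.462 * 1.74 = 0.80388 m
I = m * r^2 = 58.8 * 0.646223 = 37.998 kg*m^2

37.998 kg*m^2


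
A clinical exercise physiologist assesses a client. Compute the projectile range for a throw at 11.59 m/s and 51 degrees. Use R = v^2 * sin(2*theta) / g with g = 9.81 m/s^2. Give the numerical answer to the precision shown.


Two times the angle = 102 degrees
sin(102) = 0.978148
R = 134.3281 * 0.978148 / 9.81 = 13.394 m

13.394 m


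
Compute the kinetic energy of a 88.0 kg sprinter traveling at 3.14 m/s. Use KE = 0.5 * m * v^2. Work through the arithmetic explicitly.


Velocity squared = 9.8596
KE = 0.5 * 88.0 * 9.8596 = 433.82 J

433.82 J


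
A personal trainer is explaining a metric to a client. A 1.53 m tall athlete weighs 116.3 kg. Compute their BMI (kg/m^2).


height^2 = 2.3409 m^2
BMI = 116.3 / 2.3409 = 49.68 kg/m^2

49.68 kg/m^2


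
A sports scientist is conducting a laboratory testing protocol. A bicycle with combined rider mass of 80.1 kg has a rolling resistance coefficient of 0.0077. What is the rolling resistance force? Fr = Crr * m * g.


Fr = 0.0077 * 80.1 * 9.81
= 0.61677 * 9.81
= 6.051 N

6.051 N


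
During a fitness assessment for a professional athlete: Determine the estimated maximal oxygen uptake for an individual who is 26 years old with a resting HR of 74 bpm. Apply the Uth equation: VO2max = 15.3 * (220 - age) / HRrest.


HRmax = 220 - 26 = 194
VO2max = 15.3 * (194 / 74)
= 15.3 * 2.6216
= 40.11 mL/kg/min

40.11 mL/kg/min


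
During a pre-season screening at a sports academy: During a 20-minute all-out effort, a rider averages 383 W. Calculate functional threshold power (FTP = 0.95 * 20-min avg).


FTP = 0.95 * 383
= 363.85 W

363.85 W


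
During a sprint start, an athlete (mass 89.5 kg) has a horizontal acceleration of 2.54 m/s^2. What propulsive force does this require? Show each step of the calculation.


Propulsive force = mass * acceleration
= 89.5 kg * 2.54 m/s^2
= 227.33 N

227.33 N


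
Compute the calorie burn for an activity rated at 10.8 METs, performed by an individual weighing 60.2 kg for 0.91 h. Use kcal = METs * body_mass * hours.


Product of METs and mass = 10.8 * 60.2 = 650.16
Total kcal = 650.16 * 0.91 = 591.65 kcal

591.65 kcal


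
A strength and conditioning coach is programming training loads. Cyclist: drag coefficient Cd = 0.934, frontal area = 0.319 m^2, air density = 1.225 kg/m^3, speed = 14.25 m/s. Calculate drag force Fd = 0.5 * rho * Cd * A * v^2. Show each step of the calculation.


v^2 = 14.25^2 = 203.0625
Fd = 0.5 * 1.225 * 0.934 * 0.319 * 203.0625
= 37.057 N

37.057 N


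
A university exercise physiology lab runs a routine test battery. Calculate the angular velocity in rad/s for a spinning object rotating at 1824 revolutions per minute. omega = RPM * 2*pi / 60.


omega = RPM * 2*pi / 60
= 1824 * 6.28318531 / 60
= 191.009 rad/s

191.009 rad/s


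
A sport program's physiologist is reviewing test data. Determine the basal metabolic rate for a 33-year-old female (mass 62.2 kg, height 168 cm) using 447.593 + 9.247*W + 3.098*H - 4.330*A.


BMR = 447.593 + 9.247*62.2 + 3.098*168 - 4.330*33
= 1400.33 kcal/day

1400.33 kcal/day


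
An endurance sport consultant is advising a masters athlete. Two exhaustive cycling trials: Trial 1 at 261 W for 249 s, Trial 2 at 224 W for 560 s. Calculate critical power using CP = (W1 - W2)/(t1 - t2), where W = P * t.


W1 = 261 * 249 = 64989 J
W2 = 224 * 560 = 125440 J
CP = (64989 - 125440) / (249 - 560)
= -60451 / -311
= 194.38 W

194.38 W


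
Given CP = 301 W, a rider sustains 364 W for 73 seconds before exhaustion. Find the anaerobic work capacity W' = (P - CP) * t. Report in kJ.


Excess power = 364 - 301 = 63 W
Work above CP = 63 * 73 = 4599 J
W' = 4.599 kJ

4.599 kJ


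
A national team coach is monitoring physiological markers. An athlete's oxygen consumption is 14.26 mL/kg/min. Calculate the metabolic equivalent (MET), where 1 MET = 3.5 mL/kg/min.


MET = VO2 / 3.5
= 14.26 / 3.5
= 4.07 METs

4.07 METs


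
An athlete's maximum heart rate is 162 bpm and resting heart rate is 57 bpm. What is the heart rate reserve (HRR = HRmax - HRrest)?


HRR = HRmax - HRrest
= 162 - 57
= 105 bpm

105 bpm


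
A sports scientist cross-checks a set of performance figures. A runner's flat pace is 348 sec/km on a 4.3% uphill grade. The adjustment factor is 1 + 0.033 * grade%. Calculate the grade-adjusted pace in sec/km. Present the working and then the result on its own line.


Factor = 1 + 0.033 * 4.3 = 1.1419
Adjusted pace = 348 * 1.1419
= 397.38 sec/km

397.38 s/km


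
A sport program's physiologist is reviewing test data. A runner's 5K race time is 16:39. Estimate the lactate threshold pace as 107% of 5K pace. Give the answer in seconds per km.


Total race time = 16*60 + 39 = 999 seconds
5K pace = 999 / 5 = 199.8 sec/km
LT pace = 199.8 * 1.07 = 213.79 sec/km

213.79 s/km


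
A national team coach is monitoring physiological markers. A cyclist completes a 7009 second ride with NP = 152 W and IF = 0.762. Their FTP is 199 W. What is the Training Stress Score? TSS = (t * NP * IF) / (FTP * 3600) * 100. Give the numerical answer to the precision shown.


t * NP * IF = 7009 * 152 * 0.762 = 811810.416
FTP * 3600 = 716400
TSS = (811810.416 / 716400) * 100 = 113.32

113.32 TSS


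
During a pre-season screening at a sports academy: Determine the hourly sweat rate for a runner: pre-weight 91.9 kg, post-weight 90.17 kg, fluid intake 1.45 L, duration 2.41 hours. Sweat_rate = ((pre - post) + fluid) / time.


Mass lost = 91.9 - 90.17 = 1.73 kg
Add fluid consumed: 1.73 + 1.45 = 3.18 L total sweat
Sweat rate = 3.18 / 2.41 = 1.32 L/h

1.32 L/h


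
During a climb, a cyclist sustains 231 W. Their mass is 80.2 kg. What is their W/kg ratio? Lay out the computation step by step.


Power-to-weight = 231 W / 80.2 kg
= 2.88 W/kg

2.88 W/kg


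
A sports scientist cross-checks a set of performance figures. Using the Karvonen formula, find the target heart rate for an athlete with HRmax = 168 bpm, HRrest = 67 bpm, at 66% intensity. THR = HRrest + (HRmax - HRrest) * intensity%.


HRR = 168 - 67 = 101
THR = 67 + 101 * 0.66
= 67 + 66.66
= 133.66 bpm

133.66 bpm


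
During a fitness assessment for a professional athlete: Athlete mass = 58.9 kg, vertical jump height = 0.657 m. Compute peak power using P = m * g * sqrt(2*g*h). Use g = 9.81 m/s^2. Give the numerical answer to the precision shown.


sqrt(2 * 9.81 * 0.657) = sqrt(12.89034) = 3.590312 m/s
P = 58.9 * 9.81 * 3.590312
= 2074.51 W

2074.51 W


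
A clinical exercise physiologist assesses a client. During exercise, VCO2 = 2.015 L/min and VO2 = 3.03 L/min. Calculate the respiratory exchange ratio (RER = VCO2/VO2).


RER = VCO2 / VO2
= 2.015 / 3.03
= 0.665

0.665


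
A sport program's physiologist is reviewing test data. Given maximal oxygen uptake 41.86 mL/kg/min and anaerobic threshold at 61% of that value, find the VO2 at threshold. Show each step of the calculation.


Percentage as decimal = 0.61
VO2 at AT = 41.86 * 0.61 = 25.53 mL/kg/min

25.53 mL/kg/min


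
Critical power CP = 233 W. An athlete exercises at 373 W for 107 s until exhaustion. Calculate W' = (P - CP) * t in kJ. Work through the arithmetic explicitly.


P - CP = 373 - 233 = 140 W
W' = 140 * 107 = 14980 J
= 14980 / 1000 = 14.98 kJ

14.98 kJ


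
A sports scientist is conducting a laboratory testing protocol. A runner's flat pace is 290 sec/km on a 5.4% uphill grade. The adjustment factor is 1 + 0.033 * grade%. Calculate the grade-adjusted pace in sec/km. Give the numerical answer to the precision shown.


Factor = 1 + 0.033 * 5.4 = 1.1782
Adjusted pace = 290 * 1.1782
= 341.68 sec/km

341.68 s/km


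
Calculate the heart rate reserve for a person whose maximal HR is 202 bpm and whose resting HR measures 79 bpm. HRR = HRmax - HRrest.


HRmax = 202 bpm
HRrest = 79 bpm
HRR = 202 - 79 = 123 bpm

123 bpm


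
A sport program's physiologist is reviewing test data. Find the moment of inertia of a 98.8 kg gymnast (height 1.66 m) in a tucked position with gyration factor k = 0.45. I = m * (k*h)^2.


Radius of gyration = 0.45 * 1.66 = 0.747 m
I = 98.8 * 0.747^2
= 98.8 * 0.558009
= 55.131 kg*m^2

55.131 kg*m^2


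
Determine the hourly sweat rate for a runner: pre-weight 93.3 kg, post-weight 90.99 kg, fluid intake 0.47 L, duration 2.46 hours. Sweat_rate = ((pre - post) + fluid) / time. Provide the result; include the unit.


Mass lost = 93.3 - 90.99 = 2.31 kg
Add fluid consumed: 2.31 + 0.47 = 2.78 L total sweat
Sweat rate = 2.78 / 2.46 = 1.13 L/h

1.13 L/h


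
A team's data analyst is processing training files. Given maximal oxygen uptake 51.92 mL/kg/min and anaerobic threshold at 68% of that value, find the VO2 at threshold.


Percentage as decimal = 0.68
VO2 at AT = 51.92 * 0.68 = 35.31 mL/kg/min

35.31 mL/kg/min


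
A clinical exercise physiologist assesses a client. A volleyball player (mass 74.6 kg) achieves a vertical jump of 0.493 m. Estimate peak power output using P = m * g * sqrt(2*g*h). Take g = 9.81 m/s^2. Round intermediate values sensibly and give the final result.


2 * g * h = 2 * 9.81 * 0.493 = 9.67266
sqrt(9.67266) = 3.11009 m/s
P = 74.6 * 9.81 * 3.11009 = 2276.04 W

2276.04 W


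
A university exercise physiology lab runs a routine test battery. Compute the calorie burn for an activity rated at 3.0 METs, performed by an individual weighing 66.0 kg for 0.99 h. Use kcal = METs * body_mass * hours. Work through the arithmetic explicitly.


Product of METs and mass = 3.0 * 66.0 = 198.0
Total kcal = 198.0 * 0.99 = 196.02 kcal

196.02 kcal


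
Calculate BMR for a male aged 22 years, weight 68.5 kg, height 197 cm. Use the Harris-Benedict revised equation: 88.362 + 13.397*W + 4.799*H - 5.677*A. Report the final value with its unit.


Substituting values:
W term = 13.397 * 68.5 = 917.6945
H term = 4.799 * 197 = 945.403
A term = 5.677 * 22 = 124.894
BMR = 1826.57 kcal/day

1826.57 kcal/day


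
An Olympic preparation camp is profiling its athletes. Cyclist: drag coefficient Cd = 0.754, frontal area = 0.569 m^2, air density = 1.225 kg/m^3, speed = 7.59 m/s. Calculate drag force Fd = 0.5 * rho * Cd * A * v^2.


v^2 = 7.59^2 = 57.6081
Fd = 0.5 * 1.225 * 0.754 * 0.569 * 57.6081
= 15.138 N

15.138 N


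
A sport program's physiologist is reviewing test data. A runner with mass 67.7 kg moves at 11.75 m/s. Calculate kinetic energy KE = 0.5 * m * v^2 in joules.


v^2 = 11.75^2 = 138.0625
KE = 0.5 * 67.7 * 138.0625
= 4673.42 J

4673.42 J


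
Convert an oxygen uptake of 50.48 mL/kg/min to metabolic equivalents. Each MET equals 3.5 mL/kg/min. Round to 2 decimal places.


One MET = 3.5 mL/kg/min
Number of METs = 50.48 / 3.5
= 14.42 METs

14.42 METs


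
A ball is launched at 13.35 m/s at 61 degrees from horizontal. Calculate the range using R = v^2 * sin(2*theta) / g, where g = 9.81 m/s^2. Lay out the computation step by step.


sin(2 * 61) = sin(122) = 0.848048
v^2 = 13.35^2 = 178.2225
R = 178.2225 * 0.848048 / 9.81
= 15.407 m

15.407 m


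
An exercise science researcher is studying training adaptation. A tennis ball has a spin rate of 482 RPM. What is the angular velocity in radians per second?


Convert RPM to rad/s: multiply by 2*pi and divide by 60
omega = 482 * 2 * pi / 60
= 50.475 rad/s

50.475 rad/s


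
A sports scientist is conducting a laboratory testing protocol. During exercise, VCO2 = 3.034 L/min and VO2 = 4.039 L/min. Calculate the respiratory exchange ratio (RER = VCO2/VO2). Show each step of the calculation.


RER = VCO2 / VO2
= 3.034 / 4.039
= 0.7512

0.7512


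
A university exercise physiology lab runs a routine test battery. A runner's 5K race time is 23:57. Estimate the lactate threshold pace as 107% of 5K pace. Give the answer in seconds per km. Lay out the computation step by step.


Total race time = 23*60 + 57 = 1437 seconds
5K pace = 1437 / 5 = 287.4 sec/km
LT pace = 287.4 * 1.07 = 307.52 sec/km

307.52 s/km


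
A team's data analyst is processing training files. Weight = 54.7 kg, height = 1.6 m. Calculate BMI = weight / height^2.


height^2 = 1.6^2 = 2.56
BMI = 54.7 / 2.56 = 21.37 kg/m^2

21.37 kg/m^2


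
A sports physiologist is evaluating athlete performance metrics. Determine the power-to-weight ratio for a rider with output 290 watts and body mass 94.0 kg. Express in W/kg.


P/W = 290 / 94.0 = 3.085 W/kg

3.085 W/kg


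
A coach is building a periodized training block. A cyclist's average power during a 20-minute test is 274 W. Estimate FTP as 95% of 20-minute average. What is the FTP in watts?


FTP = 20-min power * 0.95
= 274 * 0.95
= 260.3 W

260.3 W


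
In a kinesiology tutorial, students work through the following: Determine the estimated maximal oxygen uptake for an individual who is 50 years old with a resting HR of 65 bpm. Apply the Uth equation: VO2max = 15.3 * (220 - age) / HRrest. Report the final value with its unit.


HRmax = 220 - 50 = 170
VO2max = 15.3 * (170 / 65)
= 15.3 * 2.6154
= 40.02 mL/kg/min

40.02 mL/kg/min


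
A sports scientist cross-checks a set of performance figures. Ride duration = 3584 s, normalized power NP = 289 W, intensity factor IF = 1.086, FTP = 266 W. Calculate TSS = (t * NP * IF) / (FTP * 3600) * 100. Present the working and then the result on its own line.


Numerator = 3584 * 289 * 1.086 = 1124852.736
Denominator = 266 * 3600 = 957600
TSS = 1124852.736 / 957600 * 100
= 117.47

117.47 TSS


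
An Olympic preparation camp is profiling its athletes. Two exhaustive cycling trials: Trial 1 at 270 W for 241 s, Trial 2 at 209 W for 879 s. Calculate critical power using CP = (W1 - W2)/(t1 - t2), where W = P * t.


W1 = 270 * 241 = 65070 J
W2 = 209 * 879 = 183711 J
CP = (65070 - 183711) / (241 - 879)
= -118641 / -638
= 185.96 W

185.96 W


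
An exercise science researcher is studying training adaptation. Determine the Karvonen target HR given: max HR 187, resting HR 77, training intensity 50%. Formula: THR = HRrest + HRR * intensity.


HRR = HRmax - HRrest = 187 - 77 = 110
THR = 77 + 110 * 0.5
= 132.0 bpm

132.0 bpm


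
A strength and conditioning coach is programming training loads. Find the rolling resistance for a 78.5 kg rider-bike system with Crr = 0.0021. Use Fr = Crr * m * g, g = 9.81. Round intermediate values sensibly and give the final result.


m * g = 78.5 * 9.81 = 770.085 N
Fr = 0.0021 * 770.085 = 1.617 N

1.617 N


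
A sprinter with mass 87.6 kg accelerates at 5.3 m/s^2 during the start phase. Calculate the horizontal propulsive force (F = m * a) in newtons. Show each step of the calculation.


F = m * a
= 87.6 * 5.3
= 464.28 N

464.28 N


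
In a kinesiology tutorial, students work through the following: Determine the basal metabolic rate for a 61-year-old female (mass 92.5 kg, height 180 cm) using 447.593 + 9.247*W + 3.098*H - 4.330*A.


BMR = 447.593 + 9.247*92.5 + 3.098*180 - 4.330*61
= 1596.45 kcal/day

1596.45 kcal/day


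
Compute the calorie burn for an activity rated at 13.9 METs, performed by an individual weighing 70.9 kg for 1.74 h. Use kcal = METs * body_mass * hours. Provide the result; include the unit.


Product of METs and mass = 13.9 * 70.9 = 985.51
Total kcal = 985.51 * 1.74 = 1714.79 kcal

1714.79 kcal


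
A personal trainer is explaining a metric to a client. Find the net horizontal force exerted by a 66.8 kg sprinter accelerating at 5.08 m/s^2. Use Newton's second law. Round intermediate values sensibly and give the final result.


Newton's second law: F = m * a
F = 66.8 * 5.08 = 339.34 N

339.34 N


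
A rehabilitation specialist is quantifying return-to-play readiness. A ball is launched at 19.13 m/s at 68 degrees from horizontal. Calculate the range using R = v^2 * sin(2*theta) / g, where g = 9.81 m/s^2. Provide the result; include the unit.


sin(2 * 68) = sin(136) = 0.694658
v^2 = 19.13^2 = 365.9569
R = 365.9569 * 0.694658 / 9.81
= 25.914 m

25.914 m


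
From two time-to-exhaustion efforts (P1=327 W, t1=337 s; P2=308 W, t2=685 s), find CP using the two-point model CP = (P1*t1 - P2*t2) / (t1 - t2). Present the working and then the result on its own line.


Work in trial 1 = 110199 J
Work in trial 2 = 210980 J
Delta work = -100781 J
Delta time = -348 s
CP = -100781 / -348 = 289.6 W

289.6 W


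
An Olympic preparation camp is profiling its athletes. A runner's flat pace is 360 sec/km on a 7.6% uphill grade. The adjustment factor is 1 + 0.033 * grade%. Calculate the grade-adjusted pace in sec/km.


Factor = 1 + 0.033 * 7.6 = 1.2508
Adjusted pace = 360 * 1.2508
= 450.29 sec/km

450.29 s/km


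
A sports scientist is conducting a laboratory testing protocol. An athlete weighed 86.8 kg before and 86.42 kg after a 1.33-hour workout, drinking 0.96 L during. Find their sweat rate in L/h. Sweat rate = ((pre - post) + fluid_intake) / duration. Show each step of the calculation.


Body mass change = 0.38 kg
Total sweat loss = 0.38 + 0.96 = 1.34 L
Rate = 1.34 / 1.33 = 1.008 L/h

1.008 L/h


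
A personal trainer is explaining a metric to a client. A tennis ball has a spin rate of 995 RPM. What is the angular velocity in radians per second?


Convert RPM to rad/s: multiply by 2*pi and divide by 60
omega = 995 * 2 * pi / 60
= 104.196 rad/s

104.196 rad/s


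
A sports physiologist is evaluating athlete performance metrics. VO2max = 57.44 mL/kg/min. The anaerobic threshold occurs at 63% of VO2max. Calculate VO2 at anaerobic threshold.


AT fraction = 63 / 100 = 0.63
AT VO2 = 57.44 * 0.63
= 36.19 mL/kg/min

36.19 mL/kg/min


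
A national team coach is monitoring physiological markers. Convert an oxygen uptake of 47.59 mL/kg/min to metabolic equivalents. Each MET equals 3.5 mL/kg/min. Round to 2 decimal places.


One MET = 3.5 mL/kg/min
Number of METs = 47.59 / 3.5
= 13.6 METs

13.6 METs


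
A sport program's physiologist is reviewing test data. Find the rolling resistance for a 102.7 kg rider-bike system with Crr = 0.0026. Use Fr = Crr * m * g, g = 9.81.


m * g = 102.7 * 9.81 = 1007.487 N
Fr = 0.0026 * 1007.487 = 2.619 N

2.619 N


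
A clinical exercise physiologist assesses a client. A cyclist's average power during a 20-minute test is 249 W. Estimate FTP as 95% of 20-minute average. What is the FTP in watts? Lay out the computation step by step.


FTP = 20-min power * 0.95
= 249 * 0.95
= 236.55 W

236.55 W


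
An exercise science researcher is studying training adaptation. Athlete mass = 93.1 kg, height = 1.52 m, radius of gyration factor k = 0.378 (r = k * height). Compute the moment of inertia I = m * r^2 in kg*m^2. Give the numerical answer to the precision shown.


r = k * height = 0.378 * 1.52 = 0.57456 m
r^2 = 0.57456^2 = 0.330119
I = 93.1 * 0.330119 = 30.734 kg*m^2

30.734 kg*m^2


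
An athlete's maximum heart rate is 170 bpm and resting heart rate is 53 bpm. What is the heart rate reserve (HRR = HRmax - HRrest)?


HRR = HRmax - HRrest
= 170 - 53
= 117 bpm

117 bpm


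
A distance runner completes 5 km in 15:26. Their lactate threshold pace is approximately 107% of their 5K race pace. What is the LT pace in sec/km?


Convert to seconds: 15 min 26 s = 926 s
Pace per km = 926 / 5 = 185.2 s/km
LT pace = 185.2 * 1.07 = 198.16 s/km

198.16 s/km


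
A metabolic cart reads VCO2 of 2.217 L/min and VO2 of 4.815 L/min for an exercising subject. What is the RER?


RER = VCO2 / VO2 = 2.217 / 4.815 = 0.4604

0.4604


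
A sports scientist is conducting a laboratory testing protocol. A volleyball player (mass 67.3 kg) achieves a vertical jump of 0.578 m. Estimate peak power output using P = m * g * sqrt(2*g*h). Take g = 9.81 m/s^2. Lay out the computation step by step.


2 * g * h = 2 * 9.81 * 0.578 = 11.34036
sqrt(11.34036) = 3.367545 m/s
P = 67.3 * 9.81 * 3.367545 = 2223.3 W

2223.3 W


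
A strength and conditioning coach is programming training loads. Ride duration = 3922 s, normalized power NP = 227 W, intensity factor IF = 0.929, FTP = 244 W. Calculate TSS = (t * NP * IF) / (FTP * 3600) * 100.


Numerator = 3922 * 227 * 0.929 = 827083.126
Denominator = 244 * 3600 = 878400
TSS = 827083.126 / 878400 * 100
= 94.16

94.16 TSS


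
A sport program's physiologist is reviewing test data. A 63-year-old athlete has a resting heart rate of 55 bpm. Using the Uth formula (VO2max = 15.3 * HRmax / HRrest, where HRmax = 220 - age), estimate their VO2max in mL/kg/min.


HRmax = 220 - 63 = 157 bpm
Ratio = HRmax / HRrest = 157 / 55 = 2.8545
VO2max = 15.3 * 2.8545 = 43.67 mL/kg/min

43.67 mL/kg/min


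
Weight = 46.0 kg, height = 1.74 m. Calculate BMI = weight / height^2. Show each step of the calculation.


height^2 = 1.74^2 = 3.0276
BMI = 46.0 / 3.0276 = 15.19 kg/m^2

15.19 kg/m^2


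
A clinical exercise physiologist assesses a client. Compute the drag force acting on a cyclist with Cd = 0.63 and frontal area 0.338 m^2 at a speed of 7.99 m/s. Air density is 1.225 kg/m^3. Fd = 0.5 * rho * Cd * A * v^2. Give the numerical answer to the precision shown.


Step 1: v^2 = 63.8401
Step 2: Fd = 0.5 * 1.225 * 0.63 * 0.338 * 63.8401
= 8.326 N

8.326 N


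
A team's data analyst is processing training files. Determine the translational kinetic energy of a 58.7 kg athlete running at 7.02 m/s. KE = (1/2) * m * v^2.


KE = 0.5 * m * v^2
= 0.5 * 58.7 * 7.02^2
= 0.5 * 58.7 * 49.2804
= 1446.38 J

1446.38 J


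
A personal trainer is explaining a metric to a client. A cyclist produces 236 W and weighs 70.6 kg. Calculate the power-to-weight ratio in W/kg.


P/W = power / mass
= 236 / 70.6
= 3.343 W/kg

3.343 W/kg


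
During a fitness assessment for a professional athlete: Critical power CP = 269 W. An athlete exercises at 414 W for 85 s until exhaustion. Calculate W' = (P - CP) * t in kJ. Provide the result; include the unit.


P - CP = 414 - 269 = 145 W
W' = 145 * 85 = 12325 J
= 12325 / 1000 = 12.325 kJ

12.325 kJ


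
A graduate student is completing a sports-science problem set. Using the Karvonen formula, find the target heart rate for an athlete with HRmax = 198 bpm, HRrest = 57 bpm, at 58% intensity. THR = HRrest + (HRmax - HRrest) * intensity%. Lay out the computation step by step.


HRR = 198 - 57 = 141
THR = 57 + 141 * 0.58
= 57 + 81.78
= 138.78 bpm

138.78 bpm


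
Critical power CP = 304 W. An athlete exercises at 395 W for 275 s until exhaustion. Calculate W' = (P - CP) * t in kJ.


P - CP = 395 - 304 = 91 W
W' = 91 * 275 = 25025 J
= 25025 / 1000 = 25.025 kJ

25.025 kJ


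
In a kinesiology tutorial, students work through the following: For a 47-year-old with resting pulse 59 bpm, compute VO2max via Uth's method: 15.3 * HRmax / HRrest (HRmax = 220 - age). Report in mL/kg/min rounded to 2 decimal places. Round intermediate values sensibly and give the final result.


Step 1: HRmax = 220 - 47 = 173 bpm
Step 2: Ratio = 173 / 59 = 2.9322
Step 3: VO2max = 15.3 * 2.9322 = 44.86 mL/kg/min

44.86 mL/kg/min


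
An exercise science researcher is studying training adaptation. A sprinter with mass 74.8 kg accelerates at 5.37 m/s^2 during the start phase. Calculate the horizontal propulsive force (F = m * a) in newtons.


F = m * a
= 74.8 * 5.37
= 401.68 N

401.68 N


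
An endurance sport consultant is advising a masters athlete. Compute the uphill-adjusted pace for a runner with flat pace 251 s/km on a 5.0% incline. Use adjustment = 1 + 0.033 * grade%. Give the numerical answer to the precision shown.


Adjustment factor = 1 + 0.033 * 5.0 = 1.165
Grade-adjusted pace = 251 * 1.165 = 292.42 s/km

292.42 s/km


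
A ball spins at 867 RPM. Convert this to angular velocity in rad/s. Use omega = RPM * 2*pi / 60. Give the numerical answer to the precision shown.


omega = 867 * 2 * pi / 60
= 867 * 6.28318531 / 60
= 5447.522 / 60
= 90.792 rad/s

90.792 rad/s


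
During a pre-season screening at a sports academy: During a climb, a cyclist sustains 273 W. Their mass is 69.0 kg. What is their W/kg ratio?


Power-to-weight = 273 W / 69.0 kg
= 3.957 W/kg

3.957 W/kg


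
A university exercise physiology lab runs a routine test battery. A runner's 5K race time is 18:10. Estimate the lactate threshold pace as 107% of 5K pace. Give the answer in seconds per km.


Total race time = 18*60 + 10 = 1090 seconds
5K pace = 1090 / 5 = 218.0 sec/km
LT pace = 218.0 * 1.07 = 233.26 sec/km

233.26 s/km


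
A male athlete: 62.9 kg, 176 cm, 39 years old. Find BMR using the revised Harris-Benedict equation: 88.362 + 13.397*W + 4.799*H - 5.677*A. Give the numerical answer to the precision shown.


Intercept = 88.362
Weight contribution = 13.397 * 62.9 = 842.6713
Height contribution = 4.799 * 176 = 844.624
Age contribution = 5.677 * 39 = 221.403
BMR = 88.362 + 842.6713 + 844.624 - 221.403
= 1554.25 kcal/day

1554.25 kcal/day


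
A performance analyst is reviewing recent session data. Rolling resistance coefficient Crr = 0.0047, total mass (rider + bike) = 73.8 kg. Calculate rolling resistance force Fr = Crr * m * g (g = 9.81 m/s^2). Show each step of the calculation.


Fr = Crr * m * g
= 0.0047 * 73.8 * 9.81
= 3.403 N

3.403 N


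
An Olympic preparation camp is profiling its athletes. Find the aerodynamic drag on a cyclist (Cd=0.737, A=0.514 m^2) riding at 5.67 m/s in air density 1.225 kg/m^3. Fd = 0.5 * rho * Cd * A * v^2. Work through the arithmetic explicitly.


Fd = 0.5 * 1.225 * 0.737 * 0.514 * 5.67^2
= 0.5 * 1.225 * 0.737 * 0.514 * 32.1489
= 7.459 N

7.459 N


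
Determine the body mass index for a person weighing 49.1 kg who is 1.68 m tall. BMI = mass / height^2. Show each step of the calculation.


BMI = mass / height^2
= 49.1 / 1.68^2
= 49.1 / 2.8224
= 17.4 kg/m^2

17.4 kg/m^2


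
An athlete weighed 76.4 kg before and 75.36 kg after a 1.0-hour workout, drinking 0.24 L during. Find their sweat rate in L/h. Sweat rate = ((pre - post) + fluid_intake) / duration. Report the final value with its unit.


Body mass change = 1.04 kg
Total sweat loss = 1.04 + 0.24 = 1.28 L
Rate = 1.28 / 1.0 = 1.28 L/h

1.28 L/h


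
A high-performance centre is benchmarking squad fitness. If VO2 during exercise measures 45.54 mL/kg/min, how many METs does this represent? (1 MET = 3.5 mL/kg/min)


METs = VO2 / 3.5 = 45.54 / 3.5 = 13.01

13.01 METs


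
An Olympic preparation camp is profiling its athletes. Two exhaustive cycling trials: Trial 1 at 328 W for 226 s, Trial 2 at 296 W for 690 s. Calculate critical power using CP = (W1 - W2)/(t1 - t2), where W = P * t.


W1 = 328 * 226 = 74128 J
W2 = 296 * 690 = 204240 J
CP = (74128 - 204240) / (226 - 690)
= -130112 / -464
= 280.41 W

280.41 W


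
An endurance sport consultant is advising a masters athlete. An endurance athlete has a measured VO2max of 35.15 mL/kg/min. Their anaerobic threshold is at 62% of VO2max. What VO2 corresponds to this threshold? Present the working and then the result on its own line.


Anaerobic threshold VO2 = VO2max * 62%
= 35.15 * 0.62
= 21.79 mL/kg/min

21.79 mL/kg/min


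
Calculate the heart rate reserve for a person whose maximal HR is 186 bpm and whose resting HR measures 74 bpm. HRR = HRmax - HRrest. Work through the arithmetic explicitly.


HRmax = 186 bpm
HRrest = 74 bpm
HRR = 186 - 74 = 112 bpm

112 bpm


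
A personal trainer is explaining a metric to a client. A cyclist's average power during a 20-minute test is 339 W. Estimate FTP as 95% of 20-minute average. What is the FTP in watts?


FTP = 20-min power * 0.95
= 339 * 0.95
= 322.05 W

322.05 W


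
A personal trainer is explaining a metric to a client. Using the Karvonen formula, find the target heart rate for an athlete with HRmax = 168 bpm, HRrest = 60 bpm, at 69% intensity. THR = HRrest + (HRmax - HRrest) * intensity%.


HRR = 168 - 60 = 108
THR = 60 + 108 * 0.69
= 60 + 74.52
= 134.52 bpm

134.52 bpm


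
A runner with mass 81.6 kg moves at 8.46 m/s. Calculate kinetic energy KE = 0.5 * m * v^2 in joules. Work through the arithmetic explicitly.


v^2 = 8.46^2 = 71.5716
KE = 0.5 * 81.6 * 71.5716
= 2920.12 J

2920.12 J


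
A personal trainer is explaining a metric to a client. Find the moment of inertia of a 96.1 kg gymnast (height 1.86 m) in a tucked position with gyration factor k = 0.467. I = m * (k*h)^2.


Radius of gyration = 0.467 * 1.86 = 0.86862 m
I = 96.1 * 0.86862^2
= 96.1 * 0.754501
= 72.508 kg*m^2

72.508 kg*m^2


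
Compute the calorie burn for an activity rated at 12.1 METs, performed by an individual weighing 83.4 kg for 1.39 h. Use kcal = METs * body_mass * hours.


Product of METs and mass = 12.1 * 83.4 = 1009.14
Total kcal = 1009.14 * 1.39 = 1402.7 kcal

1402.7 kcal


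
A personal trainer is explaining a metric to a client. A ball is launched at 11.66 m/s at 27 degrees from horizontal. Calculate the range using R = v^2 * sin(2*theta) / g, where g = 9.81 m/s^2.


sin(2 * 27) = sin(54) = 0.809017
v^2 = 11.66^2 = 135.9556
R = 135.9556 * 0.809017 / 9.81
= 11.212 m

11.212 m


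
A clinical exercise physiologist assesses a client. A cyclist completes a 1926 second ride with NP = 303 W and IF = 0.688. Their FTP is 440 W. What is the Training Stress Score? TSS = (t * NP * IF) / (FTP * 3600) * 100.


t * NP * IF = 1926 * 303 * 0.688 = 401501.664
FTP * 3600 = 1584000
TSS = (401501.664 / 1584000) * 100 = 25.35

25.35 TSS


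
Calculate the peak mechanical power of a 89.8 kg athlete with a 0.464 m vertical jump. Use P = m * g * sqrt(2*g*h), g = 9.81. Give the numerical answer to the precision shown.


First, sqrt(2gh) = sqrt(2 * 9.81 * 0.464)
= sqrt(9.10368) = 3.017231 m/s
Power = 89.8 * 9.81 * 3.017231 = 2657.99 W

2657.99 W


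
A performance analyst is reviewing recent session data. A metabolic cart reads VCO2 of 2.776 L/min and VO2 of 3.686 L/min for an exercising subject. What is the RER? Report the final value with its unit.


RER = VCO2 / VO2 = 2.776 / 3.686 = 0.7531

0.7531


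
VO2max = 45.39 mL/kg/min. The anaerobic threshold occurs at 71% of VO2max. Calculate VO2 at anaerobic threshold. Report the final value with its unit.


AT fraction = 71 / 100 = 0.71
AT VO2 = 45.39 * 0.71
= 32.23 mL/kg/min

32.23 mL/kg/min


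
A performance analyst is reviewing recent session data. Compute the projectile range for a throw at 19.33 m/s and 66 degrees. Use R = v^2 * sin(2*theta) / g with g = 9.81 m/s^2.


Two times the angle = 132 degrees
sin(132) = 0.743145
R = 373.6489 * 0.743145 / 9.81 = 28.305 m

28.305 m


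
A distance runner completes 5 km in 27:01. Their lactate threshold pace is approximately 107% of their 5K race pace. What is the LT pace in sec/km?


Convert to seconds: 27 min 1 s = 1621 s
Pace per km = 1621 / 5 = 324.2 s/km
LT pace = 324.2 * 1.07 = 346.89 s/km

346.89 s/km


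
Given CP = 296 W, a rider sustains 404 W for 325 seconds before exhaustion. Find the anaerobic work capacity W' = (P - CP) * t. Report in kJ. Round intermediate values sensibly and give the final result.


Excess power = 404 - 296 = 108 W
Work above CP = 108 * 325 = 35100 J
W' = 35.1 kJ

35.1 kJ


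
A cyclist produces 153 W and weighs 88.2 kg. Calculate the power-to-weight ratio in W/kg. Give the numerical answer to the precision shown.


P/W = power / mass
= 153 / 88.2
= 1.735 W/kg

1.735 W/kg


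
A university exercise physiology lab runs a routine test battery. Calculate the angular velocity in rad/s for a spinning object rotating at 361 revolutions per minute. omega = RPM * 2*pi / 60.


omega = RPM * 2*pi / 60
= 361 * 6.28318531 / 60
= 37.804 rad/s

37.804 rad/s


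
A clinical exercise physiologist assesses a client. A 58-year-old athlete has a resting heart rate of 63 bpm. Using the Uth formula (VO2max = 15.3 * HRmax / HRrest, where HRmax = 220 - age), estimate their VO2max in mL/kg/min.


HRmax = 220 - 58 = 162 bpm
Ratio = HRmax / HRrest = 162 / 63 = 2.5714
VO2max = 15.3 * 2.5714 = 39.34 mL/kg/min

39.34 mL/kg/min


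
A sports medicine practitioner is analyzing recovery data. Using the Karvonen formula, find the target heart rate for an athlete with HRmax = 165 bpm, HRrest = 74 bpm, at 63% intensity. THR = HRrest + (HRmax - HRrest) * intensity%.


HRR = 165 - 74 = 91
THR = 74 + 91 * 0.63
= 74 + 57.33
= 131.33 bpm

131.33 bpm


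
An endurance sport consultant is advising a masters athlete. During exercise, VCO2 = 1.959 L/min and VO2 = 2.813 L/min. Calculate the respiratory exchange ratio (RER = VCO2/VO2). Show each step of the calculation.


RER = VCO2 / VO2
= 1.959 / 2.813
= 0.6964

0.6964


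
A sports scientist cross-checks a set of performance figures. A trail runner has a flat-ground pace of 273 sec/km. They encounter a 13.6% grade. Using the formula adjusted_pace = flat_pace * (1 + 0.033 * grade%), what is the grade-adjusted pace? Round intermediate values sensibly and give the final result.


Grade factor = 1 + 0.033 * 13.6 = 1.4488
Adjusted = 273 * 1.4488 = 395.52 sec/km

395.52 s/km


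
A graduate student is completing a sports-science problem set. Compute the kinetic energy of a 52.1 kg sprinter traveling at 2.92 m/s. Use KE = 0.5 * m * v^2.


Velocity squared = 8.5264
KE = 0.5 * 52.1 * 8.5264 = 222.11 J

222.11 J


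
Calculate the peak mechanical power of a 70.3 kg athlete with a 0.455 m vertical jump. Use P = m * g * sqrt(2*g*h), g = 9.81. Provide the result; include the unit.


First, sqrt(2gh) = sqrt(2 * 9.81 * 0.455)
= sqrt(8.9271) = 2.987825 m/s
Power = 70.3 * 9.81 * 2.987825 = 2060.53 W

2060.53 W
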